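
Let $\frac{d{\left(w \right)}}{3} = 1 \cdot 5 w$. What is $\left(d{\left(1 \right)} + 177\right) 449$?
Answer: $86208$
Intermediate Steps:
$d{\left(w \right)} = 15 w$ ($d{\left(w \right)} = 3 \cdot 1 \cdot 5 w = 3 \cdot 5 w = 15 w$)
$\left(d{\left(1 \right)} + 177\right) 449 = \left(15 \cdot 1 + 177\right) 449 = \left(15 + 177\right) 449 = 192 \cdot 449 = 86208$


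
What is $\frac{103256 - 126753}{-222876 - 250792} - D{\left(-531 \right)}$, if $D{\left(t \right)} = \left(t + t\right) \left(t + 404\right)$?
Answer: $- \frac{63885474335}{473668} \approx -1.3487 \cdot 10^{5}$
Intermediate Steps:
$D{\left(t \right)} = 2 t \left(404 + t\right)$
$\frac{103256 - 126753}{-222876 - 250792} - D{\left(-531 \right)} = \frac{103256 - 126753}{-222876 - 250792} - 2 \left(-531\right) \left(404 - 531\right) = - \frac{23497}{-473668} - 2 \left(-531\right) \left(-127\right) = \left(-23497\right) \left(- \frac{1}{473668}\right) - 134874 = \frac{23497}{473668} - 134874 = - \frac{63885474335}{473668}$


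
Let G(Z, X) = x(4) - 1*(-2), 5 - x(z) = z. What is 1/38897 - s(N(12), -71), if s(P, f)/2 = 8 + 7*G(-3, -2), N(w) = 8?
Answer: -2256025/38897 ≈ -58.000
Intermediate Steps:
x(z) = 5 - z
G(Z, X) = 3 (G(Z, X) = (5 - 1*4) - 1*(-2) = (5 - 4) + 2 = 1 + 2 = 3)
s(P, f) = 58 (s(P, f) = 2*(8 + 7*3) = 2*(8 + 21) = 2*29 = 58)
1/38897 - s(N(12), -71) = 1/38897 - 1*58 = 1/38897 - 58 = -2256025/38897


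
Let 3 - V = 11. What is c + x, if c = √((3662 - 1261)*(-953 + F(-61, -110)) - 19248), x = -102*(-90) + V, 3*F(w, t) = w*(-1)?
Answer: 9172 + I*√20327226/3 ≈ 9172.0 + 1502.9*I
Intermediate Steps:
V = -8 (V = 3 - 1*11 = 3 - 11 = -8)
F(w, t) = -w/3 (F(w, t) = (w*(-1))/3 = (-w)/3 = -w/3)
x = 9172 (x = -102*(-90) - 8 = 9180 - 8 = 9172)
c = I*√20327226/3 (c = √((3662 - 1261)*(-953 - ⅓*(-61)) - 19248) = √(2401*(-953 + 61/3) - 19248) = √(2401*(-2798/3) - 19248) = √(-6717998/3 - 19248) = √(-6775742/3) = I*√20327226/3 ≈ 1502.9*I)
c + x = I*√20327226/3 + 9172 = 9172 + I*√20327226/3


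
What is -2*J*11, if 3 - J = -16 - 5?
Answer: -528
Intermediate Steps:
J = 24 (J = 3 - (-16 - 5) = 3 - 1*(-21) = 3 + 21 = 24)
-2*J*11 = -2*24*11 = -48*11 = -528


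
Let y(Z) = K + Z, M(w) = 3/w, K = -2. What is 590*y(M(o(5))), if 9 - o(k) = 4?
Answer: -826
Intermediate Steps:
o(k) = 5 (o(k) = 9 - 1*4 = 9 - 4 = 5)
y(Z) = -2 + Z
590*y(M(o(5))) = 590*(-2 + 3/5) = 590*(-2 + 3*(⅕)) = 590*(-2 + ⅗) = 590*(-7/5) = -826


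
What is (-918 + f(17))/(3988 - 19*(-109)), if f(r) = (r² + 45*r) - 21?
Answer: 115/6059 ≈ 0.018980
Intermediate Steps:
f(r) = -21 + r² + 45*r
(-918 + f(17))/(3988 - 19*(-109)) = (-918 + (-21 + 17² + 45*17))/(3988 - 19*(-109)) = (-918 + (-21 + 289 + 765))/(3988 + 2071) = (-918 + 1033)/6059 = 115*(1/6059) = 115/6059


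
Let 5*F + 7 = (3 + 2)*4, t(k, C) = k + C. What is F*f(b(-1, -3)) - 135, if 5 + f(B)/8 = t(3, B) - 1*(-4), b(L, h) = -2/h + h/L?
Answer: -257/15 ≈ -17.133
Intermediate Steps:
t(k, C) = C + k
F = 13/5 (F = -7/5 + ((3 + 2)*4)/5 = -7/5 + (5*4)/5 = -7/5 + (⅕)*20 = -7/5 + 4 = 13/5 ≈ 2.6000)
f(B) = 16 + 8*B (f(B) = -40 + 8*((B + 3) - 1*(-4)) = -40 + 8*((3 + B) + 4) = -40 + 8*(7 + B) = -40 + (56 + 8*B) = 16 + 8*B)
F*f(b(-1, -3)) - 135 = 13*(16 + 8*(-2/(-3) - 3/(-1)))/5 - 135 = 13*(16 + 8*(-2*(-⅓) - 3*(-1)))/5 - 135 = 13*(16 + 8*(⅔ + 3))/5 - 135 = 13*(16 + 8*(11/3))/5 - 135 = 13*(16 + 88/3)/5 - 135 = (13/5)*(136/3) - 135 = 1768/15 - 135 = -257/15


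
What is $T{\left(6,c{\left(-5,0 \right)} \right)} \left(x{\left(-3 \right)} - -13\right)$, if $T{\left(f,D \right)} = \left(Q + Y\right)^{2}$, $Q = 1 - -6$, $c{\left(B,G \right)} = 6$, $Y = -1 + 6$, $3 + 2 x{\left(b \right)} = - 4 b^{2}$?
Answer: $-936$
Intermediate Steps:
$x{\left(b \right)} = - \frac{3}{2} - 2 b^{2}$ ($x{\left(b \right)} = - \frac{3}{2} + \frac{\left(-4\right) b^{2}}{2} = - \frac{3}{2} - 2 b^{2}$)
$Y = 5$
$Q = 7$ ($Q = 1 + 6 = 7$)
$T{\left(f,D \right)} = 144$ ($T{\left(f,D \right)} = \left(7 + 5\right)^{2} = 12^{2} = 144$)
$T{\left(6,c{\left(-5,0 \right)} \right)} \left(x{\left(-3 \right)} - -13\right) = 144 \left(\left(- \frac{3}{2} - 2 \left(-3\right)^{2}\right) - -13\right) = 144 \left(\left(- \frac{3}{2} - 18\right) + 13\right) = 144 \left(- \frac{39}{2} + 13\right) = 144 \left(- \frac{13}{2}\right) = -936$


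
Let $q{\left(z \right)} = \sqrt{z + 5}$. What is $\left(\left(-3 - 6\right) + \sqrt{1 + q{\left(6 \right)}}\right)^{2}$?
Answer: $\left(9 - \sqrt{1 + \sqrt{11}}\right)^{2} \approx 47.919$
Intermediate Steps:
$q{\left(z \right)} = \sqrt{5 + z}$
$\left(\left(-3 - 6\right) + \sqrt{1 + q{\left(6 \right)}}\right)^{2} = \left(\left(-3 - 6\right) + \sqrt{1 + \sqrt{5 + 6}}\right)^{2} = \left(\left(-3 - 6\right) + \sqrt{1 + \sqrt{11}}\right)^{2} = \left(-9 + \sqrt{1 + \sqrt{11}}\right)^{2}$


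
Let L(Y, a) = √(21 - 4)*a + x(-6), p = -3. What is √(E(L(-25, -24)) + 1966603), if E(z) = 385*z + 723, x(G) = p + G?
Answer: √(1963861 - 9240*√17) ≈ 1387.7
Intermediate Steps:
x(G) = -3 + G
L(Y, a) = -9 + a*√17 (L(Y, a) = √(21 - 4)*a + (-3 - 6) = √17*a - 9 = a*√17 - 9 = -9 + a*√17)
E(z) = 723 + 385*z
√(E(L(-25, -24)) + 1966603) = √((723 + 385*(-9 - 24*√17)) + 1966603) = √((723 + (-3465 - 9240*√17)) + 1966603) = √((-2742 - 9240*√17) + 1966603) = √(1963861 - 9240*√17)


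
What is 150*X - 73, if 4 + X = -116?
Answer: -18073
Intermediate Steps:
X = -120 (X = -4 - 116 = -120)
150*X - 73 = 150*(-120) - 73 = -18000 - 73 = -18073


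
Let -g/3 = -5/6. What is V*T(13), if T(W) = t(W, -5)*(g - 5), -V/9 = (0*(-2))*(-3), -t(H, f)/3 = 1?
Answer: 0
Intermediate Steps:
t(H, f) = -3 (t(H, f) = -3*1 = -3)
g = 5/2 (g = -(-15)/6 = -3*(-⅚) = 5/2 ≈ 2.5000)
V = 0 (V = -9*0*(-2)*(-3) = -0*(-3) = -9*0 = 0)
T(W) = 15/2 (T(W) = -3*(5/2 - 5) = -3*(-5/2) = 15/2)
V*T(13) = 0*(15/2) = 0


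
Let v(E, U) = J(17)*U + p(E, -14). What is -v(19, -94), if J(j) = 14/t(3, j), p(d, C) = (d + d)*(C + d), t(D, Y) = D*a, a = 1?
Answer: 746/3 ≈ 248.67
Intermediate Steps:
t(D, Y) = D (t(D, Y) = D*1 = D)
p(d, C) = 2*d*(C + d) (p(d, C) = (2*d)*(C + d) = 2*d*(C + d))
J(j) = 14/3
v(E, U) = 14*U/3 + 2*E*(-14 + E)
-v(19, -94) = -((14/3)*(-94) + 2*19*(-14 + 19)) = -(-1316/3 + 2*19*5) = -(-1316/3 + 190) = -1*(-746/3) = 746/3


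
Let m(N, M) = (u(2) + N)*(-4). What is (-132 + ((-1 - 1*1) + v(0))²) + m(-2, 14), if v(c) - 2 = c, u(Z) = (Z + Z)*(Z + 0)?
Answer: -156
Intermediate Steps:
u(Z) = 2*Z² (u(Z) = (2*Z)*Z = 2*Z²)
v(c) = 2 + c
m(N, M) = -32 - 4*N (m(N, M) = (2*2² + N)*(-4) = (2*4 + N)*(-4) = (8 + N)*(-4) = -32 - 4*N)
(-132 + ((-1 - 1*1) + v(0))²) + m(-2, 14) = (-132 + ((-1 - 1*1) + (2 + 0))²) + (-32 - 4*(-2)) = (-132 + ((-1 - 1) + 2)²) + (-32 + 8) = (-132 + (-2 + 2)²) - 24 = (-132 + 0²) - 24 = (-132 + 0) - 24 = -132 - 24 = -156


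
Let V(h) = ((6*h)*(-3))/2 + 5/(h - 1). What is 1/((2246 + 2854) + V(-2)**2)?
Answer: 9/48301 ≈ 0.00018633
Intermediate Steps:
V(h) = -9*h + 5/(-1 + h) (V(h) = -18*h*(1/2) + 5/(-1 + h) = -9*h + 5/(-1 + h))
1/((2246 + 2854) + V(-2)**2) = 1/((2246 + 2854) + ((5 - 9*(-2)**2 + 9*(-2))/(-1 - 2))**2) = 1/(5100 + ((5 - 9*4 - 18)/(-3))**2) = 1/(5100 + (-(5 - 36 - 18)/3)**2) = 1/(5100 + (-1/3*(-49))**2) = 1/(5100 + (49/3)**2) = 1/(5100 + 2401/9) = 1/(48301/9) = 9/48301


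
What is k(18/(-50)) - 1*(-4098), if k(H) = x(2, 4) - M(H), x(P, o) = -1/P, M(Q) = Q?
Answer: 204893/50 ≈ 4097.9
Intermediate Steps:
k(H) = -½ - H (k(H) = -1/2 - H = -1*½ - H = -½ - H)
k(18/(-50)) - 1*(-4098) = (-½ - 18/(-50)) - 1*(-4098) = (-½ - 18*(-1)/50) + 4098 = (-½ - 1*(-9/25)) + 4098 = (-½ + 9/25) + 4098 = -7/50 + 4098 = 204893/50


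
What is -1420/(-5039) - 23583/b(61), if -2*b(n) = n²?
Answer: 242953294/18750119 ≈ 12.957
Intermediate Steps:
b(n) = -n²/2
-1420/(-5039) - 23583/b(61) = -1420/(-5039) - 23583/((-½*61²)) = -1420*(-1/5039) - 23583/((-½*3721)) = 1420/5039 - 23583/(-3721/2) = 1420/5039 - 23583*(-2/3721) = 1420/5039 + 47166/3721 = 242953294/18750119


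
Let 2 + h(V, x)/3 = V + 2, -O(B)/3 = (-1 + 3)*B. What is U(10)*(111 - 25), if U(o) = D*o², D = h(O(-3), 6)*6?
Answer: 2786400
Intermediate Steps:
O(B) = -6*B (O(B) = -3*(-1 + 3)*B = -6*B)
h(V, x) = 3*V (h(V, x) = -6 + 3*(V + 2) = -6 + 3*(2 + V) = -6 + (6 + 3*V) = 3*V)
D = 324 (D = (3*(-6*(-3)))*6 = (3*18)*6 = 54*6 = 324)
U(o) = 324*o²
U(10)*(111 - 25) = (324*10²)*(111 - 25) = (324*100)*86 = 32400*86 = 2786400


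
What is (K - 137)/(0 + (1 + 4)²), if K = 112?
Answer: -1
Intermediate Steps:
(K - 137)/(0 + (1 + 4)²) = (112 - 137)/(0 + (1 + 4)²) = -25/(0 + 5²) = -25/(0 + 25) = -25/25 = (1/25)*(-25) = -1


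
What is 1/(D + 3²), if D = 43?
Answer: 1/52 ≈ 0.019231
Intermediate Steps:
1/(D + 3²) = 1/(43 + 3²) = 1/(43 + 9) = 1/52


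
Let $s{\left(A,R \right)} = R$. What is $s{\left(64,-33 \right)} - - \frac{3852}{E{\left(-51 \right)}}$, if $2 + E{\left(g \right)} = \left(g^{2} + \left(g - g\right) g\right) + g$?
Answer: $- \frac{20058}{637} \approx -31.488$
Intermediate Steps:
$E{\left(g \right)} = -2 + g + g^{2}$ ($E{\left(g \right)} = -2 + \left(\left(g^{2} + \left(g - g\right) g\right) + g\right) = -2 + \left(\left(g^{2} + 0 g\right) + g\right) = -2 + \left(\left(g^{2} + 0\right) + g\right) = -2 + \left(g^{2} + g\right) = -2 + \left(g + g^{2}\right) = -2 + g + g^{2}$)
$s{\left(64,-33 \right)} - - \frac{3852}{E{\left(-51 \right)}} = -33 - - \frac{3852}{-2 - 51 + \left(-51\right)^{2}} = -33 - - \frac{3852}{-2 - 51 + 2601} = -33 - - \frac{3852}{2548} = -33 - \left(-3852\right) \frac{1}{2548} = -33 - - \frac{963}{637} = -33 + \frac{963}{637} = - \frac{20058}{637}$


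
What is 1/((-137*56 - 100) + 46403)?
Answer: 1/38631 ≈ 2.5886e-5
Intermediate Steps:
1/((-137*56 - 100) + 46403) = 1/((-7672 - 100) + 46403) = 1/(-7772 + 46403) = 1/38631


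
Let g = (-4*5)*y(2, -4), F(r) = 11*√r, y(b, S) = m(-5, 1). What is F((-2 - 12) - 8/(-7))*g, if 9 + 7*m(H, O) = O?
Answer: 5280*I*√70/49 ≈ 901.54*I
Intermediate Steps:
m(H, O) = -9/7 + O/7
y(b, S) = -8/7 (y(b, S) = -9/7 + (⅐)*1 = -9/7 + ⅐ = -8/7)
g = 160/7 (g = -4*5*(-8/7) = -20*(-8/7) = 160/7 ≈ 22.857)
F((-2 - 12) - 8/(-7))*g = (11*√((-2 - 12) - 8/(-7)))*(160/7) = (11*√(-14 - 8*(-1)/7))*(160/7) = (11*√(-14 - 1*(-8/7)))*(160/7) = (11*√(-14 + 8/7))*(160/7) = (11*√(-90/7))*(160/7) = (11*(3*I*√70/7))*(160/7) = (33*I*√70/7)*(160/7) = 5280*I*√70/49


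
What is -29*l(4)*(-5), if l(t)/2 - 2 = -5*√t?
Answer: -2320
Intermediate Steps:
l(t) = 4 - 10*√t (l(t) = 4 + 2*(-5*√t) = 4 - 10*√t)
-29*l(4)*(-5) = -29*(4 - 10*√4)*(-5) = -29*(4 - 10*2)*(-5) = -29*(4 - 20)*(-5) = -29*(-16)*(-5) = 464*(-5) = -2320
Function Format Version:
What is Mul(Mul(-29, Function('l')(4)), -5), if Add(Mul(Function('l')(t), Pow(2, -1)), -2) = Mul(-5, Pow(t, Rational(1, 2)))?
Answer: -2320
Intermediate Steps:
Function('l')(t) = Add(4, Mul(-10, Pow(t, Rational(1, 2)))) (Function('l')(t) = Add(4, Mul(2, Mul(-5, Pow(t, Rational(1, 2))))) = Add(4, Mul(-10, Pow(t, Rational(1, 2)))))
Mul(Mul(-29, Function('l')(4)), -5) = Mul(Mul(-29, Add(4, Mul(-10, Pow(4, Rational(1, 2))))), -5) = Mul(Mul(-29, Add(4, Mul(-10, 2))), -5) = Mul(Mul(-29, Add(4, -20)), -5) = Mul(Mul(-29, -16), -5) = Mul(464, -5) = -2320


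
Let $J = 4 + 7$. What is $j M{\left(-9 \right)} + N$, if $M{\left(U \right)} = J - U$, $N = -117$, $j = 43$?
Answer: $743$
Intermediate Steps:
$J = 11$
$M{\left(U \right)} = 11 - U$
$j M{\left(-9 \right)} + N = 43 \left(11 - -9\right) - 117 = 43 \left(11 + 9\right) - 117 = 43 \cdot 20 - 117 = 860 - 117 = 743$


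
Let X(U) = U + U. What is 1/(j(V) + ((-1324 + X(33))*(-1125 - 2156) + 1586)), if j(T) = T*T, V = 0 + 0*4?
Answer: 1/4129084 ≈ 2.4218e-7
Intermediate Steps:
X(U) = 2*U
V = 0 (V = 0 + 0 = 0)
j(T) = T²
1/(j(V) + ((-1324 + X(33))*(-1125 - 2156) + 1586)) = 1/(0² + ((-1324 + 2*33)*(-1125 - 2156) + 1586)) = 1/(0 + ((-1324 + 66)*(-3281) + 1586)) = 1/(0 + (-1258*(-3281) + 1586)) = 1/(0 + (4127498 + 1586)) = 1/(0 + 4129084) = 1/4129084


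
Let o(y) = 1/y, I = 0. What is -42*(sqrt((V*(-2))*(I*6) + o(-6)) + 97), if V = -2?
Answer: -4074 - 7*I*sqrt(6) ≈ -4074.0 - 17.146*I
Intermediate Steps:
-42*(sqrt((V*(-2))*(I*6) + o(-6)) + 97) = -42*(sqrt((-2*(-2))*(0*6) + 1/(-6)) + 97) = -42*(sqrt(4*0 - 1/6) + 97) = -42*(sqrt(0 - 1/6) + 97) = -42*(sqrt(-1/6) + 97) = -42*(I*sqrt(6)/6 + 97) = -42*(97 + I*sqrt(6)/6) = -4074 - 7*I*sqrt(6)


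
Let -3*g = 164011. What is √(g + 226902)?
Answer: √1550085/3 ≈ 415.01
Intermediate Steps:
g = -164011/3 (g = -⅓*164011 = -164011/3 ≈ -54670.)
√(g + 226902) = √(-164011/3 + 226902) = √(516695/3) = √1550085/3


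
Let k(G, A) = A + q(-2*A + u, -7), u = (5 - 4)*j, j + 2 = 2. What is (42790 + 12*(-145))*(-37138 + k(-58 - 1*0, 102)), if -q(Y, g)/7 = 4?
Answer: -1521477200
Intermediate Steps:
j = 0 (j = -2 + 2 = 0)
u = 0 (u = (5 - 4)*0 = 1*0 = 0)
q(Y, g) = -28 (q(Y, g) = -7*4 = -28)
k(G, A) = -28 + A (k(G, A) = A - 28 = -28 + A)
(42790 + 12*(-145))*(-37138 + k(-58 - 1*0, 102)) = (42790 + 12*(-145))*(-37138 + (-28 + 102)) = (42790 - 1740)*(-37138 + 74) = 41050*(-37064) = -1521477200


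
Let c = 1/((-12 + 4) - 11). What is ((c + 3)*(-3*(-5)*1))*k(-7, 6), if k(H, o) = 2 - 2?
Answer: 0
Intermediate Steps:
k(H, o) = 0
c = -1/19 (c = 1/(-8 - 11) = 1/(-19) = -1/19 ≈ -0.052632)
((c + 3)*(-3*(-5)*1))*k(-7, 6) = ((-1/19 + 3)*(-3*(-5)*1))*0 = (56*(15*1)/19)*0 = ((56/19)*15)*0 = (840/19)*0 = 0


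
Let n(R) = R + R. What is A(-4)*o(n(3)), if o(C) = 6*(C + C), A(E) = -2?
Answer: -144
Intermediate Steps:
n(R) = 2*R
o(C) = 12*C (o(C) = 6*(2*C) = 12*C)
A(-4)*o(n(3)) = -24*2*3 = -24*6 = -2*72 = -144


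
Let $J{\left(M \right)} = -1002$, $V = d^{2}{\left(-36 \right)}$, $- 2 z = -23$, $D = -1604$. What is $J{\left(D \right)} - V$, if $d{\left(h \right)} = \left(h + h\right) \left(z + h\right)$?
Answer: $-3112698$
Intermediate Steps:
$z = \frac{23}{2}$ ($z = \left(- \frac{1}{2}\right) \left(-23\right) = \frac{23}{2} \approx 11.5$)
$d{\left(h \right)} = 2 h \left(\frac{23}{2} + h\right)$ ($d{\left(h \right)} = \left(h + h\right) \left(\frac{23}{2} + h\right) = 2 h \left(\frac{23}{2} + h\right)$)
$V = 3111696$ ($V = \left(- 36 \left(23 + 2 \left(-36\right)\right)\right)^{2} = \left(- 36 \left(23 - 72\right)\right)^{2} = \left(\left(-36\right) \left(-49\right)\right)^{2} = 1764^{2} = 3111696$)
$J{\left(D \right)} - V = -1002 - 3111696 = -3112698$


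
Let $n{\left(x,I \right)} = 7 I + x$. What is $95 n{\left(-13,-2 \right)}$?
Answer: $-2565$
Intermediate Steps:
$n{\left(x,I \right)} = x + 7 I$
$95 n{\left(-13,-2 \right)} = 95 \left(-13 + 7 \left(-2\right)\right) = 95 \left(-13 - 14\right) = 95 \left(-27\right) = -2565$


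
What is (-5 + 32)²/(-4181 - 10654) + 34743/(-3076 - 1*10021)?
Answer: -174986706/64764665 ≈ -2.7019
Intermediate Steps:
(-5 + 32)²/(-4181 - 10654) + 34743/(-3076 - 1*10021) = 27²/(-14835) + 34743/(-3076 - 10021) = 729*(-1/14835) + 34743/(-13097) = -243/4945 + 34743*(-1/13097) = -243/4945 - 34743/13097 = -174986706/64764665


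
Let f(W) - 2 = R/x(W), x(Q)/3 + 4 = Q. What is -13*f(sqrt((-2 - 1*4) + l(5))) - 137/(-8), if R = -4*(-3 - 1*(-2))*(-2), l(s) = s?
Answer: -6949/408 - 104*I/51 ≈ -17.032 - 2.0392*I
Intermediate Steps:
x(Q) = -12 + 3*Q
R = -8 (R = -4*(-3 + 2)*(-2) = -4*(-1)*(-2) = 4*(-2) = -8)
f(W) = 2 - 8/(-12 + 3*W)
-13*f(sqrt((-2 - 1*4) + l(5))) - 137/(-8) = -26*(-16 + 3*sqrt((-2 - 1*4) + 5))/(3*(-4 + sqrt((-2 - 1*4) + 5))) - 137/(-8) = -26*(-16 + 3*sqrt((-2 - 4) + 5))/(3*(-4 + sqrt((-2 - 4) + 5))) - 137*(-1/8) = -26*(-16 + 3*sqrt(-6 + 5))/(3*(-4 + sqrt(-6 + 5))) + 137/8 = -26*(-16 + 3*sqrt(-1))/(3*(-4 + sqrt(-1))) + 137/8 = -26*(-16 + 3*I)/(3*(-4 + I)) + 137/8 = -26*(-4 - I)/17*(-16 + 3*I)/3 + 137/8 = -26*(-16 + 3*I)*(-4 - I)/51 + 137/8 = 137/8 - 26*(-16 + 3*I)*(-4 - I)/51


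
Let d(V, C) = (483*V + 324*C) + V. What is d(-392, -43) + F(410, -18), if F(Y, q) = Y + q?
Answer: -203268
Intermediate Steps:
d(V, C) = 324*C + 484*V (d(V, C) = (324*C + 483*V) + V = 324*C + 484*V)
d(-392, -43) + F(410, -18) = (324*(-43) + 484*(-392)) + (410 - 18) = (-13932 - 189728) + 392 = -203660 + 392 = -203268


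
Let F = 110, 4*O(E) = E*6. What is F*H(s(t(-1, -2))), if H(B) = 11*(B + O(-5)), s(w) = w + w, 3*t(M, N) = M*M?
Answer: -24805/3 ≈ -8268.3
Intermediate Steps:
t(M, N) = M²/3 (t(M, N) = (M*M)/3 = M²/3)
O(E) = 3*E/2 (O(E) = (E*6)/4 = (6*E)/4 = 3*E/2)
s(w) = 2*w
H(B) = -165/2 + 11*B (H(B) = 11*(B + (3/2)*(-5)) = 11*(B - 15/2) = 11*(-15/2 + B) = -165/2 + 11*B)
F*H(s(t(-1, -2))) = 110*(-165/2 + 11*(2*((⅓)*(-1)²))) = 110*(-165/2 + 11*(2*((⅓)*1))) = 110*(-165/2 + 11*(2*(⅓))) = 110*(-165/2 + 11*(⅔)) = 110*(-165/2 + 22/3) = 110*(-451/6) = -24805/3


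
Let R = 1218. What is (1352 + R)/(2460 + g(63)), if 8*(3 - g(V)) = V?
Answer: 20560/19641 ≈ 1.0468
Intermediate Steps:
g(V) = 3 - V/8
(1352 + R)/(2460 + g(63)) = (1352 + 1218)/(2460 + (3 - ⅛*63)) = 2570/(2460 + (3 - 63/8)) = 2570/(2460 - 39/8) = 2570/(19641/8) = 2570*(8/19641) = 20560/19641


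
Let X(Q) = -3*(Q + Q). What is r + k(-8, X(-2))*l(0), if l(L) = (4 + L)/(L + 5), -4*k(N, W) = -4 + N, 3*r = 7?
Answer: 71/15 ≈ 4.7333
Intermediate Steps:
r = 7/3 (r = (⅓)*7 = 7/3 ≈ 2.3333)
X(Q) = -6*Q
k(N, W) = 1 - N/4 (k(N, W) = -(-4 + N)/4 = 1 - N/4)
l(L) = (4 + L)/(5 + L)
r + k(-8, X(-2))*l(0) = 7/3 + (1 - ¼*(-8))*((4 + 0)/(5 + 0)) = 7/3 + (1 + 2)*(4/5) = 7/3 + 3*((⅕)*4) = 7/3 + 3*(⅘) = 7/3 + 12/5 = 71/15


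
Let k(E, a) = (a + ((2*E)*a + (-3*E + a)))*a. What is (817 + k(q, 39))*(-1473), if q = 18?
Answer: -83237757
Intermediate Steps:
k(E, a) = a*(-3*E + 2*a + 2*E*a) (k(E, a) = (a + (2*E*a + (a - 3*E)))*a = (a + (a - 3*E + 2*E*a))*a = (-3*E + 2*a + 2*E*a)*a = a*(-3*E + 2*a + 2*E*a))
(817 + k(q, 39))*(-1473) = (817 + 39*(-3*18 + 2*39 + 2*18*39))*(-1473) = (817 + 39*(-54 + 78 + 1404))*(-1473) = (817 + 39*1428)*(-1473) = (817 + 55692)*(-1473) = 56509*(-1473) = -83237757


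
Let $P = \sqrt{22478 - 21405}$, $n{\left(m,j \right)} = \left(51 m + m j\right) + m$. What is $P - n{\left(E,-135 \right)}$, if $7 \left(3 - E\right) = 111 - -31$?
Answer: $- \frac{10043}{7} + \sqrt{1073} \approx -1402.0$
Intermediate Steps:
$E = - \frac{121}{7}$ ($E = 3 - \frac{111 - -31}{7} = 3 - \frac{111 + 31}{7} = 3 - \frac{142}{7} = - \frac{121}{7} \approx -17.286$)
$n{\left(m,j \right)} = 52 m + j m$ ($n{\left(m,j \right)} = \left(51 m + j m\right) + m = 52 m + j m$)
$P = \sqrt{1073} \approx 32.757$
$P - n{\left(E,-135 \right)} = \sqrt{1073} - - \frac{121 \left(52 - 135\right)}{7} = \sqrt{1073} - \left(- \frac{121}{7}\right) \left(-83\right) = \sqrt{1073} - \frac{10043}{7} = - \frac{10043}{7} + \sqrt{1073}$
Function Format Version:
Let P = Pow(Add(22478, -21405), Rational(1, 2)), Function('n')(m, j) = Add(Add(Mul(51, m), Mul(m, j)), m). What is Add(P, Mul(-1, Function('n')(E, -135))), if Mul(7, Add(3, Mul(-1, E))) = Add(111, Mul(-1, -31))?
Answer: Add(Rational(-10043, 7), Pow(1073, Rational(1, 2))) ≈ -1402.0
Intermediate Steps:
E = Rational(-121, 7) (E = Add(3, Mul(Rational(-1, 7), Add(111, Mul(-1, -31)))) = Add(3, Mul(Rational(-1, 7), Add(111, 31))) = Add(3, Mul(Rational(-1, 7), 142)) = Add(3, Rational(-142, 7)) = Rational(-121, 7) ≈ -17.286)
Function('n')(m, j) = Add(Mul(52, m), Mul(j, m)) (Function('n')(m, j) = Add(Add(Mul(51, m), Mul(j, m)), m) = Add(Mul(52, m), Mul(j, m)))
P = Pow(1073, Rational(1, 2)) ≈ 32.757
Add(P, Mul(-1, Function('n')(E, -135))) = Add(Pow(1073, Rational(1, 2)), Mul(-1, Mul(Rational(-121, 7), Add(52, -135)))) = Add(Pow(1073, Rational(1, 2)), Mul(-1, Mul(Rational(-121, 7), -83))) = Add(Pow(1073, Rational(1, 2)), Mul(-1, Rational(10043, 7))) = Add(Pow(1073, Rational(1, 2)), Rational(-10043, 7)) = Add(Rational(-10043, 7), Pow(1073, Rational(1, 2)))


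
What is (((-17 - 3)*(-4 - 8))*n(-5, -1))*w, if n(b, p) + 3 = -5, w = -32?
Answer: 61440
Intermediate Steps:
n(b, p) = -8 (n(b, p) = -3 - 5 = -8)
(((-17 - 3)*(-4 - 8))*n(-5, -1))*w = (((-17 - 3)*(-4 - 8))*(-8))*(-32) = (-20*(-12)*(-8))*(-32) = (240*(-8))*(-32) = -1920*(-32) = 61440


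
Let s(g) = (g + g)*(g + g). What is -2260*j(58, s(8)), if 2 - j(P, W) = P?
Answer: 126560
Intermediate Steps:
s(g) = 4*g² (s(g) = (2*g)*(2*g) = 4*g²)
j(P, W) = 2 - P
-2260*j(58, s(8)) = -2260*(2 - 1*58) = -2260*(2 - 58) = -2260*(-56) = 126560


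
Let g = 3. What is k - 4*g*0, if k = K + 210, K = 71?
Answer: 281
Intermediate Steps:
k = 281 (k = 71 + 210 = 281)
k - 4*g*0 = 281 - 4*3*0 = 281 - 12*0 = 281 + 0 = 281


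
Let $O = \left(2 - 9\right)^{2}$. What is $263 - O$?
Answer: $214$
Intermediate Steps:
$O = 49$ ($O = \left(-7\right)^{2} = 49$)
$263 - O = 263 - 49 = 214$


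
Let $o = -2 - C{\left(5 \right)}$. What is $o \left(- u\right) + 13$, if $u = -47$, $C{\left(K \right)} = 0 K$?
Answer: $-81$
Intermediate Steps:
$C{\left(K \right)} = 0$
$o = -2$ ($o = -2 - 0 = -2 + 0 = -2$)
$o \left(- u\right) + 13 = - 2 \left(\left(-1\right) \left(-47\right)\right) + 13 = \left(-2\right) 47 + 13 = -94 + 13 = -81$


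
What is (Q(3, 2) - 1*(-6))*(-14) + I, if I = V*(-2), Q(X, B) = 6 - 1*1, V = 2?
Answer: -158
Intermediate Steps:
Q(X, B) = 5 (Q(X, B) = 6 - 1 = 5)
I = -4 (I = 2*(-2) = -4)
(Q(3, 2) - 1*(-6))*(-14) + I = (5 - 1*(-6))*(-14) - 4 = (5 + 6)*(-14) - 4 = 11*(-14) - 4 = -154 - 4 = -158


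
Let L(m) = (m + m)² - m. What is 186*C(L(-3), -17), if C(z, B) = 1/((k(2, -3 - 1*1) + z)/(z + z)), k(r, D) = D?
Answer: 14508/35 ≈ 414.51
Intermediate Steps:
L(m) = -m + 4*m² (L(m) = (2*m)² - m = 4*m² - m = -m + 4*m²)
C(z, B) = 2*z/(-4 + z) (C(z, B) = 1/(((-3 - 1*1) + z)/(z + z)) = 1/(((-3 - 1) + z)/((2*z))) = 1/((-4 + z)*(1/(2*z))) = 1/((-4 + z)/(2*z)) = 2*z/(-4 + z))
186*C(L(-3), -17) = 186*(2*(-3*(-1 + 4*(-3)))/(-4 - 3*(-1 + 4*(-3)))) = 186*(2*(-3*(-1 - 12))/(-4 - 3*(-1 - 12))) = 186*(2*(-3*(-13))/(-4 - 3*(-13))) = 186*(2*39/(-4 + 39)) = 186*(2*39/35) = 186*(2*39*(1/35)) = 186*(78/35) = 14508/35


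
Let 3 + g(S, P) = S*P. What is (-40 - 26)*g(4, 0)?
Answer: 198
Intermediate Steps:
g(S, P) = -3 + P*S (g(S, P) = -3 + S*P = -3 + P*S)
(-40 - 26)*g(4, 0) = (-40 - 26)*(-3 + 0*4) = -66*(-3 + 0) = -66*(-3) = 198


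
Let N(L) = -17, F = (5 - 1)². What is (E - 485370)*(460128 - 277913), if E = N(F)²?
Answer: -88389034415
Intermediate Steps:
F = 16 (F = 4² = 16)
E = 289 (E = (-17)² = 289)
(E - 485370)*(460128 - 277913) = (289 - 485370)*(460128 - 277913) = -485081*182215 = -88389034415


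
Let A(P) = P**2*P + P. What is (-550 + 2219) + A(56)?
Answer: 177341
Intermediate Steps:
A(P) = P + P**3 (A(P) = P**3 + P = P + P**3)
(-550 + 2219) + A(56) = (-550 + 2219) + (56 + 56**3) = 1669 + (56 + 175616) = 1669 + 175672 = 177341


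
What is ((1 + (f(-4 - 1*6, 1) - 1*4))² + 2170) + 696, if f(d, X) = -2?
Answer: 2891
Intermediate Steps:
((1 + (f(-4 - 1*6, 1) - 1*4))² + 2170) + 696 = ((1 + (-2 - 1*4))² + 2170) + 696 = ((1 + (-2 - 4))² + 2170) + 696 = ((1 - 6)² + 2170) + 696 = ((-5)² + 2170) + 696 = (25 + 2170) + 696 = 2195 + 696 = 2891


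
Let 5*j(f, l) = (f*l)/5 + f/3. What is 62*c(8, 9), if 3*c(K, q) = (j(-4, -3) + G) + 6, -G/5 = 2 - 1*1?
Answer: 5642/225 ≈ 25.076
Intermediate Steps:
j(f, l) = f/15 + f*l/25 (j(f, l) = ((f*l)/5 + f/3)/5 = ((f*l)*(⅕) + f*(⅓))/5 = (f*l/5 + f/3)/5 = (f/3 + f*l/5)/5 = f/15 + f*l/25)
G = -5 (G = -5*(2 - 1*1) = -5*(2 - 1) = -5*1 = -5)
c(K, q) = 91/225 (c(K, q) = (((1/75)*(-4)*(5 + 3*(-3)) - 5) + 6)/3 = (((1/75)*(-4)*(5 - 9) - 5) + 6)/3 = (((1/75)*(-4)*(-4) - 5) + 6)/3 = ((16/75 - 5) + 6)/3 = (-359/75 + 6)/3 = (⅓)*(91/75) = 91/225)
62*c(8, 9) = 62*(91/225) = 5642/225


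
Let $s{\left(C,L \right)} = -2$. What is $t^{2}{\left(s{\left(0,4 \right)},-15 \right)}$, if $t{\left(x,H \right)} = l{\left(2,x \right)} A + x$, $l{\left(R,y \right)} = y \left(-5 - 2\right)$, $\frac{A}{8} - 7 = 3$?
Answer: $1249924$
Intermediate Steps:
$A = 80$ ($A = 56 + 8 \cdot 3 = 56 + 24 = 80$)
$l{\left(R,y \right)} = - 7 y$ ($l{\left(R,y \right)} = y \left(-7\right) = - 7 y$)
$t{\left(x,H \right)} = - 559 x$ ($t{\left(x,H \right)} = - 7 x 80 + x = - 560 x + x = - 559 x$)
$t^{2}{\left(s{\left(0,4 \right)},-15 \right)} = \left(\left(-559\right) \left(-2\right)\right)^{2} = 1118^{2} = 1249924$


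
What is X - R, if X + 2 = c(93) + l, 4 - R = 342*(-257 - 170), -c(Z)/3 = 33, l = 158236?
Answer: 12097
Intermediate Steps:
c(Z) = -99 (c(Z) = -3*33 = -99)
R = 146038 (R = 4 - 342*(-257 - 170) = 4 - 342*(-427) = 4 - 1*(-146034) = 4 + 146034 = 146038)
X = 158135 (X = -2 + (-99 + 158236) = -2 + 158137 = 158135)
X - R = 158135 - 1*146038 = 158135 - 146038 = 12097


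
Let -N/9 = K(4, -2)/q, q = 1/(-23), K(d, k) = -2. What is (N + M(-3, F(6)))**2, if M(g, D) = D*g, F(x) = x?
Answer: 186624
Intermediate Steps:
q = -1/23 ≈ -0.043478
N = -414 (N = -(-18)/(-1/23) = -(-18)*(-23) = -9*46 = -414)
(N + M(-3, F(6)))**2 = (-414 + 6*(-3))**2 = (-414 - 18)**2 = (-432)**2 = 186624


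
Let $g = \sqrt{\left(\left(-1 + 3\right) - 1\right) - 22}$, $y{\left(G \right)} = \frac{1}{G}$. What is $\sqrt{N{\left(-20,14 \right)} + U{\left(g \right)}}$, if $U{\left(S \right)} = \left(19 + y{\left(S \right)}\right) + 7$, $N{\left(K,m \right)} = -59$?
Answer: $\frac{\sqrt{-14553 - 21 i \sqrt{21}}}{21} \approx 0.018993 - 5.7446 i$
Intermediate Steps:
$g = i \sqrt{21}$ ($g = \sqrt{\left(2 - 1\right) - 22} = \sqrt{1 - 22} = \sqrt{-21} = i \sqrt{21} \approx 4.5826 i$)
$U{\left(S \right)} = 26 + \frac{1}{S}$ ($U{\left(S \right)} = \left(19 + \frac{1}{S}\right) + 7 = 26 + \frac{1}{S}$)
$\sqrt{N{\left(-20,14 \right)} + U{\left(g \right)}} = \sqrt{-59 + \left(26 + \frac{1}{i \sqrt{21}}\right)} = \sqrt{-59 + \left(26 - \frac{i \sqrt{21}}{21}\right)} = \sqrt{-33 - \frac{i \sqrt{21}}{21}}$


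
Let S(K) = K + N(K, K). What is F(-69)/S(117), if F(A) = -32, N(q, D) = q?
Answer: -16/117 ≈ -0.13675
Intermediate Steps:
S(K) = 2*K (S(K) = K + K = 2*K)
F(-69)/S(117) = -32/(2*117) = -32/234 = -32*1/234 = -16/117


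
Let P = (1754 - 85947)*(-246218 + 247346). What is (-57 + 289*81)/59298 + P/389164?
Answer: -3970639654/16297067 ≈ -243.64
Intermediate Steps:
P = -94969704 (P = -84193*1128 = -94969704)
(-57 + 289*81)/59298 + P/389164 = (-57 + 289*81)/59298 - 94969704/389164 = (-57 + 23409)*(1/59298) - 94969704*1/389164 = 23352*(1/59298) - 402414/1649 = 3892/9883 - 402414/1649 = -3970639654/16297067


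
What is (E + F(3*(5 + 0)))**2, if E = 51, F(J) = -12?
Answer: 1521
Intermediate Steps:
(E + F(3*(5 + 0)))**2 = (51 - 12)**2 = 39**2 = 1521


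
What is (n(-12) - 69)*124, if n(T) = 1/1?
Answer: -8432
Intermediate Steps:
n(T) = 1
(n(-12) - 69)*124 = (1 - 69)*124 = -68*124 = -8432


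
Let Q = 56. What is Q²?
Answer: 3136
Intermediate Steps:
Q² = 56² = 3136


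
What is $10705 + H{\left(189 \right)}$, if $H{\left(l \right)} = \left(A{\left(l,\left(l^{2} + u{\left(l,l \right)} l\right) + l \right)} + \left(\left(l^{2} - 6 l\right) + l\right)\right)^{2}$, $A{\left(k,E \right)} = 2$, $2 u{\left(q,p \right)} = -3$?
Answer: $1209519989$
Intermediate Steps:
$u{\left(q,p \right)} = - \frac{3}{2}$ ($u{\left(q,p \right)} = \frac{1}{2} \left(-3\right) = - \frac{3}{2}$)
$H{\left(l \right)} = \left(2 + l^{2} - 5 l\right)^{2}$ ($H{\left(l \right)} = \left(2 + \left(\left(l^{2} - 6 l\right) + l\right)\right)^{2} = \left(2 + \left(l^{2} - 5 l\right)\right)^{2} = \left(2 + l^{2} - 5 l\right)^{2}$)
$10705 + H{\left(189 \right)} = 10705 + \left(2 + 189^{2} - 945\right)^{2} = 10705 + \left(2 + 35721 - 945\right)^{2} = 10705 + 34778^{2} = 10705 + 1209509284 = 1209519989$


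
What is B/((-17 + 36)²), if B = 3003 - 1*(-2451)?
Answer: 5454/361 ≈ 15.108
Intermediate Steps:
B = 5454 (B = 3003 + 2451 = 5454)
B/((-17 + 36)²) = 5454/((-17 + 36)²) = 5454/(19²) = 5454/361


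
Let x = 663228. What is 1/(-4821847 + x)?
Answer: -1/4158619 ≈ -2.4046e-7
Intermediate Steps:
1/(-4821847 + x) = 1/(-4821847 + 663228) = 1/(-4158619) = -1/4158619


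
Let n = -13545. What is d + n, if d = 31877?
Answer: 18332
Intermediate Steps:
d + n = 31877 - 13545 = 18332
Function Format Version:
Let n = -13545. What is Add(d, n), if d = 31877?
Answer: 18332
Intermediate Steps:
Add(d, n) = Add(31877, -13545) = 18332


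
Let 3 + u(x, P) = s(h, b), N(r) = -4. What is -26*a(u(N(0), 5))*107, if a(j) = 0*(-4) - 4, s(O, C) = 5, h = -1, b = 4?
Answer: 11128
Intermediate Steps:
u(x, P) = 2 (u(x, P) = -3 + 5 = 2)
a(j) = -4 (a(j) = 0 - 4 = -4)
-26*a(u(N(0), 5))*107 = -26*(-4)*107 = 104*107 = 11128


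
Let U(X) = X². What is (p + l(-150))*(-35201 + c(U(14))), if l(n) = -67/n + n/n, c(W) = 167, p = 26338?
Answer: -23069404363/25 ≈ -9.2278e+8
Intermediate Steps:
l(n) = 1 - 67/n (l(n) = -67/n + 1 = 1 - 67/n)
(p + l(-150))*(-35201 + c(U(14))) = (26338 + (-67 - 150)/(-150))*(-35201 + 167) = (26338 - 1/150*(-217))*(-35034) = (26338 + 217/150)*(-35034) = (3950917/150)*(-35034) = -23069404363/25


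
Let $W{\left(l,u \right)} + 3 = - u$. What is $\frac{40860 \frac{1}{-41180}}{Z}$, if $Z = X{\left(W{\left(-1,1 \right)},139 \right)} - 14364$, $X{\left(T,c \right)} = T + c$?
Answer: $\frac{227}{3255279} \approx 6.9733 \cdot 10^{-5}$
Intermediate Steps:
$W{\left(l,u \right)} = -3 - u$
$Z = -14229$ ($Z = \left(\left(-3 - 1\right) + 139\right) - 14364 = \left(-4 + 139\right) - 14364 = 135 - 14364 = -14229$)
$\frac{40860 \frac{1}{-41180}}{Z} = \frac{40860 \frac{1}{-41180}}{-14229} = 40860 \left(- \frac{1}{41180}\right) \left(- \frac{1}{14229}\right) = \left(- \frac{2043}{2059}\right) \left(- \frac{1}{14229}\right) = \frac{227}{3255279}$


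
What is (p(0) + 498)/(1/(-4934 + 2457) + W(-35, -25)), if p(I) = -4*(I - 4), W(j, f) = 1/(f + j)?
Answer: -76390680/2537 ≈ -30111.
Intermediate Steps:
p(I) = 16 - 4*I (p(I) = -4*(-4 + I) = 16 - 4*I)
(p(0) + 498)/(1/(-4934 + 2457) + W(-35, -25)) = ((16 - 4*0) + 498)/(1/(-4934 + 2457) + 1/(-25 - 35)) = ((16 + 0) + 498)/(1/(-2477) + 1/(-60)) = (16 + 498)/(-1/2477 - 1/60) = 514/(-2537/148620) = 514*(-148620/2537) = -76390680/2537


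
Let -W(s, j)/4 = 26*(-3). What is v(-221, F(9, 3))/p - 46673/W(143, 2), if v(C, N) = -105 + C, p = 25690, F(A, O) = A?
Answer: -599565541/4007640 ≈ -149.61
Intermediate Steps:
W(s, j) = 312 (W(s, j) = -104*(-3) = -4*(-78) = 312)
v(-221, F(9, 3))/p - 46673/W(143, 2) = (-105 - 221)/25690 - 46673/312 = -326*1/25690 - 46673*1/312 = -163/12845 - 46673/312 = -599565541/4007640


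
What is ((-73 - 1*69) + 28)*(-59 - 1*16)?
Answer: 8550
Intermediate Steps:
((-73 - 1*69) + 28)*(-59 - 1*16) = ((-73 - 69) + 28)*(-59 - 16) = (-142 + 28)*(-75) = -114*(-75) = 8550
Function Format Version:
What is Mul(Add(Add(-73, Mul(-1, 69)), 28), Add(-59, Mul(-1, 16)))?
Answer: 8550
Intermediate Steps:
Mul(Add(Add(-73, Mul(-1, 69)), 28), Add(-59, Mul(-1, 16))) = Mul(Add(Add(-73, -69), 28), Add(-59, -16)) = Mul(Add(-142, 28), -75) = Mul(-114, -75) = 8550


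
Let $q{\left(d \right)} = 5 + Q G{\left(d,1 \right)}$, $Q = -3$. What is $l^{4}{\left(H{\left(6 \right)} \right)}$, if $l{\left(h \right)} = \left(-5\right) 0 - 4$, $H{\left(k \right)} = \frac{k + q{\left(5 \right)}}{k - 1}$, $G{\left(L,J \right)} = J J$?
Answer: $256$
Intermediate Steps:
$G{\left(L,J \right)} = J^{2}$
$q{\left(d \right)} = 2$ ($q{\left(d \right)} = 5 - 3 \cdot 1^{2} = 5 - 3 = 2$)
$H{\left(k \right)} = \frac{2 + k}{-1 + k}$ ($H{\left(k \right)} = \frac{k + 2}{k - 1} = \frac{2 + k}{-1 + k}$)
$l{\left(h \right)} = -4$ ($l{\left(h \right)} = 0 - 4 = -4$)
$l^{4}{\left(H{\left(6 \right)} \right)} = \left(-4\right)^{4} = 256$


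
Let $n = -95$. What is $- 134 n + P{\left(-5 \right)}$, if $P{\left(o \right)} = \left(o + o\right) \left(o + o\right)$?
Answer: $12830$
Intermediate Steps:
$P{\left(o \right)} = 4 o^{2}$ ($P{\left(o \right)} = 2 o 2 o = 4 o^{2}$)
$- 134 n + P{\left(-5 \right)} = \left(-134\right) \left(-95\right) + 4 \left(-5\right)^{2} = 12730 + 4 \cdot 25 = 12730 + 100 = 12830$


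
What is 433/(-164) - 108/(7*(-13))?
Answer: -21691/14924 ≈ -1.4534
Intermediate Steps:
433/(-164) - 108/(7*(-13)) = 433*(-1/164) - 108/(-91) = -433/164 - 108*(-1/91) = -433/164 + 108/91 = -21691/14924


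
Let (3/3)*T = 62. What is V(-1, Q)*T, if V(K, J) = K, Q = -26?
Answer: -62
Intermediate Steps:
T = 62
V(-1, Q)*T = -1*62 = -62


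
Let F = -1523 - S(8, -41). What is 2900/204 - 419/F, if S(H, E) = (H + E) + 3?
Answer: 1103794/76143 ≈ 14.496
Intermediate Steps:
S(H, E) = 3 + E + H (S(H, E) = (E + H) + 3 = 3 + E + H)
F = -1493 (F = -1523 - (3 - 41 + 8) = -1523 - 1*(-30) = -1523 + 30 = -1493)
2900/204 - 419/F = 2900/204 - 419/(-1493) = 2900*(1/204) - 419*(-1/1493) = 725/51 + 419/1493 = 1103794/76143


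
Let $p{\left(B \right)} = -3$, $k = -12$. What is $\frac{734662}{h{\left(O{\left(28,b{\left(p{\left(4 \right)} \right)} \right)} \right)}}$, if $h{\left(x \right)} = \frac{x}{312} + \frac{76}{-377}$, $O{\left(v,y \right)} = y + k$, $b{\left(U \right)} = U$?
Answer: $- \frac{2215740592}{753} \approx -2.9426 \cdot 10^{6}$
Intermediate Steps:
$O{\left(v,y \right)} = -12 + y$ ($O{\left(v,y \right)} = y - 12 = -12 + y$)
$h{\left(x \right)} = - \frac{76}{377} + \frac{x}{312}$ ($h{\left(x \right)} = x \frac{1}{312} + 76 \left(- \frac{1}{377}\right) = \frac{x}{312} - \frac{76}{377} = - \frac{76}{377} + \frac{x}{312}$)
$\frac{734662}{h{\left(O{\left(28,b{\left(p{\left(4 \right)} \right)} \right)} \right)}} = \frac{734662}{- \frac{76}{377} + \frac{-12 - 3}{312}} = \frac{734662}{- \frac{76}{377} + \frac{1}{312} \left(-15\right)} = \frac{734662}{- \frac{76}{377} - \frac{5}{104}} = \frac{734662}{- \frac{753}{3016}} = 734662 \left(- \frac{3016}{753}\right) = - \frac{2215740592}{753}$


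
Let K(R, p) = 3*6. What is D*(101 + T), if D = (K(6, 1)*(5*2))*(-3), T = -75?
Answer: -14040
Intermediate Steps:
K(R, p) = 18
D = -540 (D = (18*(5*2))*(-3) = (18*10)*(-3) = 180*(-3) = -540)
D*(101 + T) = -540*(101 - 75) = -540*26 = -14040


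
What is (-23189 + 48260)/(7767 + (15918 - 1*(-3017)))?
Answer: 25071/26702 ≈ 0.93892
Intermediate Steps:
(-23189 + 48260)/(7767 + (15918 - 1*(-3017))) = 25071/(7767 + (15918 + 3017)) = 25071/(7767 + 18935) = 25071/26702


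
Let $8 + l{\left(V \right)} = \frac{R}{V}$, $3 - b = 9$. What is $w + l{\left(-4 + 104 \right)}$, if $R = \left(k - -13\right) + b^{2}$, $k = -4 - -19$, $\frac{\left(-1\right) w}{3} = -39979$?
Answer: $\frac{2998241}{25} \approx 1.1993 \cdot 10^{5}$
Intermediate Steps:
$w = 119937$ ($w = \left(-3\right) \left(-39979\right) = 119937$)
$b = -6$ ($b = 3 - 9 = -6$)
$k = 15$ ($k = -4 + 19 = 15$)
$R = 64$ ($R = \left(15 - -13\right) + \left(-6\right)^{2} = \left(15 + 13\right) + 36 = 28 + 36 = 64$)
$l{\left(V \right)} = -8 + \frac{64}{V}$
$w + l{\left(-4 + 104 \right)} = 119937 - \left(8 - \frac{64}{-4 + 104}\right) = 119937 - \left(8 - \frac{64}{100}\right) = 119937 + \left(-8 + 64 \cdot \frac{1}{100}\right) = 119937 + \left(-8 + \frac{16}{25}\right) = 119937 - \frac{184}{25} = \frac{2998241}{25}$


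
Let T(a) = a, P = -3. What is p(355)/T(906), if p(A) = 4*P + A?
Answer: 343/906 ≈ 0.37859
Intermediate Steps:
p(A) = -12 + A (p(A) = 4*(-3) + A = -12 + A)
p(355)/T(906) = (-12 + 355)/906 = 343*(1/906) = 343/906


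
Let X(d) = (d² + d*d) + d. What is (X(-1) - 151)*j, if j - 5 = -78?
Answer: 10950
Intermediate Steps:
j = -73 (j = 5 - 78 = -73)
X(d) = d + 2*d² (X(d) = (d² + d²) + d = 2*d² + d = d + 2*d²)
(X(-1) - 151)*j = (-(1 + 2*(-1)) - 151)*(-73) = (-(1 - 2) - 151)*(-73) = (-1*(-1) - 151)*(-73) = (1 - 151)*(-73) = -150*(-73) = 10950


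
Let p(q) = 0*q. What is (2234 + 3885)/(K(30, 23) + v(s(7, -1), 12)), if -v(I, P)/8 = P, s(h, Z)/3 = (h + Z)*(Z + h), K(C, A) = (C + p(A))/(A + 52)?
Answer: -30595/478 ≈ -64.006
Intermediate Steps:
p(q) = 0
K(C, A) = C/(52 + A) (K(C, A) = (C + 0)/(A + 52) = C/(52 + A))
s(h, Z) = 3*(Z + h)² (s(h, Z) = 3*((h + Z)*(Z + h)) = 3*((Z + h)*(Z + h)) = 3*(Z + h)²)
v(I, P) = -8*P
(2234 + 3885)/(K(30, 23) + v(s(7, -1), 12)) = (2234 + 3885)/(30/(52 + 23) - 8*12) = 6119/(30/75 - 96) = 6119/(30*(1/75) - 96) = 6119/(⅖ - 96) = 6119/(-478/5) = 6119*(-5/478) = -30595/478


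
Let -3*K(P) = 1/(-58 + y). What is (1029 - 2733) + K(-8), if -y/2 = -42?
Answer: -132913/78 ≈ -1704.0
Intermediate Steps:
y = 84 (y = -2*(-42) = 84)
K(P) = -1/78 (K(P) = -1/(3*(-58 + 84)) = -⅓/26 = -⅓*1/26 = -1/78)
(1029 - 2733) + K(-8) = (1029 - 2733) - 1/78 = -1704 - 1/78 = -132913/78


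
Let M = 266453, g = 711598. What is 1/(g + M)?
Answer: 1/978051 ≈ 1.0224e-6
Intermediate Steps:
1/(g + M) = 1/(711598 + 266453) = 1/978051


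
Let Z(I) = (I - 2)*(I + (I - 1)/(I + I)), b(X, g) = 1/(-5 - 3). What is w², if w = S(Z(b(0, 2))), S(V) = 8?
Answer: 64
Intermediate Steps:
b(X, g) = -⅛ (b(X, g) = 1/(-8) = -⅛)
Z(I) = (-2 + I)*(I + (-1 + I)/(2*I)) (Z(I) = (-2 + I)*(I + (-1 + I)/((2*I))) = (-2 + I)*(I + (-1 + I)*(1/(2*I))) = (-2 + I)*(I + (-1 + I)/(2*I)))
w = 8
w² = 8² = 64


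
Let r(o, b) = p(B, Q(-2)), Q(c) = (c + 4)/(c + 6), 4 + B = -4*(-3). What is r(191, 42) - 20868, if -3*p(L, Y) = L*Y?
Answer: -62608/3 ≈ -20869.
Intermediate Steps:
B = 8 (B = -4 - 4*(-3) = -4 + 12 = 8)
Q(c) = (4 + c)/(6 + c)
p(L, Y) = -L*Y/3
r(o, b) = -4/3 (r(o, b) = -1/3*8*(4 - 2)/(6 - 2) = -1/3*8*2/4 = -1/3*8*(1/4)*2 = -1/3*8*1/2 = -4/3)
r(191, 42) - 20868 = -4/3 - 20868 = -62608/3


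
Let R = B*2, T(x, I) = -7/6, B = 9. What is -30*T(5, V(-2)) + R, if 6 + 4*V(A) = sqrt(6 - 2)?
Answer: 53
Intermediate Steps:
V(A) = -1 (V(A) = -3/2 + sqrt(6 - 2)/4 = -3/2 + sqrt(4)/4 = -3/2 + (1/4)*2 = -3/2 + 1/2 = -1)
T(x, I) = -7/6 (T(x, I) = -7*1/6 = -7/6)
R = 18 (R = 9*2 = 18)
-30*T(5, V(-2)) + R = -30*(-7/6) + 18 = 35 + 18 = 53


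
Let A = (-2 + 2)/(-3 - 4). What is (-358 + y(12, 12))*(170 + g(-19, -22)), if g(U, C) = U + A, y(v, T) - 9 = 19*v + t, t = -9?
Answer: -19630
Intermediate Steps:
A = 0 (A = 0/(-7) = 0*(-⅐) = 0)
y(v, T) = 19*v (y(v, T) = 9 + (19*v - 9) = 9 + (-9 + 19*v) = 19*v)
g(U, C) = U (g(U, C) = U + 0 = U)
(-358 + y(12, 12))*(170 + g(-19, -22)) = (-358 + 19*12)*(170 - 19) = (-358 + 228)*151 = -130*151 = -19630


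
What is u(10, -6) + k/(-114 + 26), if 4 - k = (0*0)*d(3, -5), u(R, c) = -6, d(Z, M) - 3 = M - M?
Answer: -133/22 ≈ -6.0455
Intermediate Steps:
d(Z, M) = 3 (d(Z, M) = 3 + (M - M) = 3 + 0 = 3)
k = 4 (k = 4 - 0*0*3 = 4 - 0*3 = 4 - 1*0 = 4 + 0 = 4)
u(10, -6) + k/(-114 + 26) = -6 + 4/(-114 + 26) = -6 + 4/(-88) = -6 - 1/88*4 = -6 - 1/22 = -133/22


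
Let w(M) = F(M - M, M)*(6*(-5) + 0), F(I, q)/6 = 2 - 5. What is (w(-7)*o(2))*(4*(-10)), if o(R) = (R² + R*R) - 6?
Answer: -43200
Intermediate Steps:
F(I, q) = -18 (F(I, q) = 6*(2 - 5) = 6*(-3) = -18)
o(R) = -6 + 2*R² (o(R) = (R² + R²) - 6 = 2*R² - 6 = -6 + 2*R²)
w(M) = 540 (w(M) = -18*(6*(-5) + 0) = -18*(-30 + 0) = -18*(-30) = 540)
(w(-7)*o(2))*(4*(-10)) = (540*(-6 + 2*2²))*(4*(-10)) = (540*(-6 + 2*4))*(-40) = (540*(-6 + 8))*(-40) = (540*2)*(-40) = 1080*(-40) = -43200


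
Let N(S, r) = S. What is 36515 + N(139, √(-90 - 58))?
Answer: 36654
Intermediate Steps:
36515 + N(139, √(-90 - 58)) = 36515 + 139 = 36654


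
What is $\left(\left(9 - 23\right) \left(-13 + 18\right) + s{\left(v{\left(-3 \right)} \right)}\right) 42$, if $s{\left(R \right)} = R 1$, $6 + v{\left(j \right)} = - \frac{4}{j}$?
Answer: $-3136$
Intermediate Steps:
$v{\left(j \right)} = -6 - \frac{4}{j}$
$s{\left(R \right)} = R$
$\left(\left(9 - 23\right) \left(-13 + 18\right) + s{\left(v{\left(-3 \right)} \right)}\right) 42 = \left(\left(9 - 23\right) \left(-13 + 18\right) - \left(6 + \frac{4}{-3}\right)\right) 42 = \left(\left(-14\right) 5 - \frac{14}{3}\right) 42 = \left(-70 + \left(-6 + \frac{4}{3}\right)\right) 42 = \left(-70 - \frac{14}{3}\right) 42 = \left(- \frac{224}{3}\right) 42 = -3136$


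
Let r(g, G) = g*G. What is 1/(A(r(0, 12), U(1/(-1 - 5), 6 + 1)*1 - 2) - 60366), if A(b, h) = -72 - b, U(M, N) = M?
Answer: -1/60438 ≈ -1.6546e-5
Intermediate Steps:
r(g, G) = G*g
1/(A(r(0, 12), U(1/(-1 - 5), 6 + 1)*1 - 2) - 60366) = 1/((-72 - 12*0) - 60366) = 1/((-72 - 1*0) - 60366) = 1/((-72 + 0) - 60366) = 1/(-72 - 60366) = 1/(-60438) = -1/60438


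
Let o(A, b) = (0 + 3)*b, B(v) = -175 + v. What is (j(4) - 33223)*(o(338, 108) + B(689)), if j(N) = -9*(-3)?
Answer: -27818248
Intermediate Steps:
j(N) = 27
o(A, b) = 3*b
(j(4) - 33223)*(o(338, 108) + B(689)) = (27 - 33223)*(3*108 + (-175 + 689)) = -33196*(324 + 514) = -33196*838 = -27818248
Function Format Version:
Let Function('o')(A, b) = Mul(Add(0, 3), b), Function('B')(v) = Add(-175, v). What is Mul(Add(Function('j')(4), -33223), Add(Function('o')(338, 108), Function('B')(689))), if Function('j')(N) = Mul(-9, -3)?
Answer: -27818248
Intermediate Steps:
Function('j')(N) = 27
Function('o')(A, b) = Mul(3, b)
Mul(Add(Function('j')(4), -33223), Add(Function('o')(338, 108), Function('B')(689))) = Mul(Add(27, -33223), Add(Mul(3, 108), Add(-175, 689))) = Mul(-33196, Add(324, 514)) = Mul(-33196, 838) = -27818248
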